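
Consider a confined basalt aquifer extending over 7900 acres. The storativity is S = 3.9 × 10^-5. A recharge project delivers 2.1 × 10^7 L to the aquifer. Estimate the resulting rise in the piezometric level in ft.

A = 7900 acres = 3.197 × 10^7 m²
ΔV = 2.1 × 10^7 L = 21000 m³
Δh = ΔV / (S × A) = 21000 m³ / (3.9 × 10^-5 × 3.197 × 10^7 m²) = 16.84 m
Δh = 16.84 m = 55.26 ft

Δh ≈ 55.3 ft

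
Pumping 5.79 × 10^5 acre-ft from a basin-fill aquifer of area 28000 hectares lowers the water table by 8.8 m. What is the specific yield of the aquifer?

A = 28000 hectares = 2.8 × 10^8 m²
ΔV = 5.79 × 10^5 acre-ft = 7.142 × 10^8 m³
Sy = ΔV / (A × Δh) = 7.142 × 10^8 m³ / (2.8 × 10^8 m² × 8.8 m) = 0.2898

Sy ≈ 0.29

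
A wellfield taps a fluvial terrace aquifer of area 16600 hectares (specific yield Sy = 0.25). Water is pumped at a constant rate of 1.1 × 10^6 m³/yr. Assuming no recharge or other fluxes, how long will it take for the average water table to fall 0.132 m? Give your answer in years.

t ≈ 4.98 years

A = 16600 hectares = 1.66 × 10^8 m²
ΔV = Sy × A × Δh = 0.25 × 1.66 × 10^8 × 0.132 = 5.478 × 10^6 m³
Q = 1.1 × 10^6 m³/yr = 3014 m³/d
t = ΔV / Q = 5.478 × 10^6 m³ / 3014 m³/d = 1818 d
t = 1818 d ≈ 4.98 years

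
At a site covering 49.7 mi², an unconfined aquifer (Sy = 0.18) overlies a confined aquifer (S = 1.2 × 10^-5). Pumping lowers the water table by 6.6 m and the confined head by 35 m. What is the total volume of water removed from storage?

ΔV ≈ 1.53 × 10^8 m³

A = 49.7 mi² = 1.287 × 10^8 m²
Unconfined: ΔV_u = Sy × A × Δh_u = 0.18 × 1.287 × 10^8 × 6.6 = 1.529 × 10^8 m³
Confined: ΔV_c = S × A × Δh_c = 1.2 × 10^-5 × 1.287 × 10^8 × 35 = 54060 m³
Total ΔV = 1.529 × 10^8 + 54060 = 1.53 × 10^8 m³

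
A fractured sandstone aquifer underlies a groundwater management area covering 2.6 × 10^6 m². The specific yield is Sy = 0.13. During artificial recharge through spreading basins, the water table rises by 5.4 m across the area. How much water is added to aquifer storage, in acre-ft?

ΔV ≈ 1480 acre-ft

ΔV = Sy × A × Δh = 0.13 × 2.6 × 10^6 m² × 5.4 m = 1.825 × 10^6 m³
ΔV = 1.825 × 10^6 m³ = 1480 acre-ft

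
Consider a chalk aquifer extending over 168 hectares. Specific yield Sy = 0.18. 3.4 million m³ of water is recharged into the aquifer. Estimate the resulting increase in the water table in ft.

A = 168 hectares = 1.68 × 10^6 m²
ΔV = 3.4 million m³ = 3.4 × 10^6 m³
Δh = ΔV / (Sy × A) = 3.4 × 10^6 m³ / (0.18 × 1.68 × 10^6 m²) = 11.24 m
Δh = 11.24 m = 36.89 ft

Δh ≈ 36.9 ft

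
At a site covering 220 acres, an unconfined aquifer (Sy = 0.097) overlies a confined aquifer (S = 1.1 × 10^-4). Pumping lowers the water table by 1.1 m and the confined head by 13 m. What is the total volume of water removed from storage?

A = 220 acres = 8.903 × 10^5 m²
Unconfined: ΔV_u = Sy × A × Δh_u = 0.097 × 8.903 × 10^5 × 1.1 = 95000 m³
Confined: ΔV_c = S × A × Δh_c = 1.1 × 10^-4 × 8.903 × 10^5 × 13 = 1273 m³
Total ΔV = 95000 + 1273 = 96270 m³

ΔV ≈ 96300 m³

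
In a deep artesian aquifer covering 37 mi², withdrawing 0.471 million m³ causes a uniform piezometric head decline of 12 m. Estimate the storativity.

S ≈ 4.1 × 10^-4

A = 37 mi² = 9.583 × 10^7 m²
ΔV = 0.471 million m³ = 4.71 × 10^5 m³
S = ΔV / (A × Δh) = 4.71 × 10^5 m³ / (9.583 × 10^7 m² × 12 m) = 4.096 × 10^-4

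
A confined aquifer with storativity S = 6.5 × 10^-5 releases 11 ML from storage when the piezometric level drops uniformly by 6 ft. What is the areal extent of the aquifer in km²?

A ≈ 92.5 km²

Δh = 6 ft = 1.829 m
ΔV = 11 ML = 11000 m³
A = ΔV / (S × Δh) = 11000 / (6.5 × 10^-5 × 1.829) = 9.254 × 10^7 m²
A = 9.254 × 10^7 m² = 92.54 km²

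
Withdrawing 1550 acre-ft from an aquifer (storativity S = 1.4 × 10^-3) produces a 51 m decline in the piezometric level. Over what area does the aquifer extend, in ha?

A ≈ 2680 ha

ΔV = 1550 acre-ft = 1.912 × 10^6 m³
A = ΔV / (S × Δh) = 1.912 × 10^6 / (0.0014 × 51) = 2.678 × 10^7 m²
A = 2.678 × 10^7 m² = 2678 ha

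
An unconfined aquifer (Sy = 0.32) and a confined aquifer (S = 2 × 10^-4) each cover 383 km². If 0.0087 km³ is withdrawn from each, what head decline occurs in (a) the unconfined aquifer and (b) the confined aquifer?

A = 383 km² = 3.83 × 10^8 m²
ΔV = 0.0087 km³ = 8.7 × 10^6 m³
Unconfined: Δh_u = ΔV/(Sy·A) = 8.7 × 10^6/(0.32 × 3.83 × 10^8) = 0.07099 m
Confined: Δh_c = ΔV/(S·A) = 8.7 × 10^6/(2 × 10^-4 × 3.83 × 10^8) = 113.6 m

Δh_u ≈ 0.071 m; Δh_c ≈ 114 m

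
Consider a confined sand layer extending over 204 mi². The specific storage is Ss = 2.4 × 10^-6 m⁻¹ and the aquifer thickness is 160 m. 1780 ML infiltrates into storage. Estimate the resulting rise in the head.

Δh ≈ 8.77 m

S = Ss × b = 2.4 × 10^-6 m⁻¹ × 160 m = 3.84 × 10^-4
A = 204 mi² = 5.284 × 10^8 m²
ΔV = 1780 ML = 1.78 × 10^6 m³
Δh = ΔV / (S × A) = 1.78 × 10^6 m³ / (3.84 × 10^-4 × 5.284 × 10^8 m²) = 8.773 m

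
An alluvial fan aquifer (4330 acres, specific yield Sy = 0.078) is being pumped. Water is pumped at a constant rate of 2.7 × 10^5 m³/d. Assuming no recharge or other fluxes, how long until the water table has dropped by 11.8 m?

A = 4330 acres = 1.752 × 10^7 m²
ΔV = Sy × A × Δh = 0.078 × 1.752 × 10^7 × 11.8 = 1.613 × 10^7 m³
t = ΔV / Q = 1.613 × 10^7 m³ / 2.7 × 10^5 m³/d = 59.73 d

t ≈ 59.7 days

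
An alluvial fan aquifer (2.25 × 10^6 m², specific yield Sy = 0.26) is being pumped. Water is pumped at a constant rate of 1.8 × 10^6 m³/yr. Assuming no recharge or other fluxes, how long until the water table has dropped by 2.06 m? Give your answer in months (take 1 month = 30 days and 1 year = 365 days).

ΔV = Sy × A × Δh = 0.26 × 2.25 × 10^6 × 2.06 = 1.205 × 10^6 m³
Q = 1.8 × 10^6 m³/yr = 4932 m³/d
t = ΔV / Q = 1.205 × 10^6 m³ / 4932 m³/d = 244.4 d
t = 244.4 d ≈ 8.146 months

t ≈ 8.15 months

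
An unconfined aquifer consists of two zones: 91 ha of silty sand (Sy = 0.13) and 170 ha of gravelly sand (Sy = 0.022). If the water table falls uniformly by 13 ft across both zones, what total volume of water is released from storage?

ΔV ≈ 6.17 × 10^5 m³

A₁ = 91 ha = 9.1 × 10^5 m²; A₂ = 170 ha = 1.7 × 10^6 m²
Δh = 13 ft = 3.962 m
ΔV₁ = 0.13 × 9.1 × 10^5 × 3.962 = 4.688 × 10^5 m³
ΔV₂ = 0.022 × 1.7 × 10^6 × 3.962 = 1.482 × 10^5 m³
ΔV = ΔV₁ + ΔV₂ = 6.169 × 10^5 m³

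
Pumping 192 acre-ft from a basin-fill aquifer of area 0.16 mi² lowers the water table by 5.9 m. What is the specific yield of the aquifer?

A = 0.16 mi² = 4.144 × 10^5 m²
ΔV = 192 acre-ft = 2.368 × 10^5 m³
Sy = ΔV / (A × Δh) = 2.368 × 10^5 m³ / (4.144 × 10^5 m² × 5.9 m) = 0.09686

Sy ≈ 0.097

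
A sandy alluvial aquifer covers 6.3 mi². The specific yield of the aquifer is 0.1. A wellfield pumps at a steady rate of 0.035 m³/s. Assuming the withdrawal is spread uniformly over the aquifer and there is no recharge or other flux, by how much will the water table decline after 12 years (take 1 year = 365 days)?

Δh ≈ 8.12 m

A = 6.3 mi² = 1.632 × 10^7 m²
Q = 0.035 m³/s = 3024 m³/d
t = 12 years = 4380 d
ΔV = Q × t = 3024 m³/d × 4380 d = 1.325 × 10^7 m³
Δh = ΔV / (Sy × A) = 1.325 × 10^7 / (0.1 × 1.632 × 10^7) = 8.117 m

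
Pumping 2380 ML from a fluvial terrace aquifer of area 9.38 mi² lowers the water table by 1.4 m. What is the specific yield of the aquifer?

A = 9.38 mi² = 2.429 × 10^7 m²
ΔV = 2380 ML = 2.38 × 10^6 m³
Sy = ΔV / (A × Δh) = 2.38 × 10^6 m³ / (2.429 × 10^7 m² × 1.4 m) = 0.06998

Sy ≈ 0.07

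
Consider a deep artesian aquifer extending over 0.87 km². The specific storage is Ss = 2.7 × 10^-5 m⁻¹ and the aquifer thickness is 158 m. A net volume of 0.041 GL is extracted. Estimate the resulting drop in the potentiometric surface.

Δh ≈ 11 m

S = Ss × b = 2.7 × 10^-5 m⁻¹ × 158 m = 4.266 × 10^-3
A = 0.87 km² = 8.7 × 10^5 m²
ΔV = 0.041 GL = 41000 m³
Δh = ΔV / (S × A) = 41000 m³ / (0.004266 × 8.7 × 10^5 m²) = 11.05 m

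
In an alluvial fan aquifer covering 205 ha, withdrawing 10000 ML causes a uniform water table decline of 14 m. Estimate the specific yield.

A = 205 ha = 2.05 × 10^6 m²
ΔV = 10000 ML = 1 × 10^7 m³
Sy = ΔV / (A × Δh) = 1 × 10^7 m³ / (2.05 × 10^6 m² × 14 m) = 0.3484

Sy ≈ 0.35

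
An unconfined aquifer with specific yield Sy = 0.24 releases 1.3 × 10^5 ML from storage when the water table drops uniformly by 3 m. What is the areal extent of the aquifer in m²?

A ≈ 1.81 × 10^8 m²

ΔV = 1.3 × 10^5 ML = 1.3 × 10^8 m³
A = ΔV / (Sy × Δh) = 1.3 × 10^8 / (0.24 × 3) = 1.806 × 10^8 m²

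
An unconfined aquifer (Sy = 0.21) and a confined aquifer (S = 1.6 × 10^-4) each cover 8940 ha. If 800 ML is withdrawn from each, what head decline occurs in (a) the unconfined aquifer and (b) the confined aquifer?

A = 8940 ha = 8.94 × 10^7 m²
ΔV = 800 ML = 8 × 10^5 m³
Unconfined: Δh_u = ΔV/(Sy·A) = 8 × 10^5/(0.21 × 8.94 × 10^7) = 0.04261 m
Confined: Δh_c = ΔV/(S·A) = 8 × 10^5/(1.6 × 10^-4 × 8.94 × 10^7) = 55.93 m

Δh_u ≈ 0.0426 m; Δh_c ≈ 55.9 m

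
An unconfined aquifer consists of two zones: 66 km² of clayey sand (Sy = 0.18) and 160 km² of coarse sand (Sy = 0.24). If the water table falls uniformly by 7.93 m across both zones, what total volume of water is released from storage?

ΔV ≈ 3.99 × 10^8 m³

A₁ = 66 km² = 6.6 × 10^7 m²; A₂ = 160 km² = 1.6 × 10^8 m²
ΔV₁ = 0.18 × 6.6 × 10^7 × 7.93 = 9.421 × 10^7 m³
ΔV₂ = 0.24 × 1.6 × 10^8 × 7.93 = 3.045 × 10^8 m³
ΔV = ΔV₁ + ΔV₂ = 3.987 × 10^8 m³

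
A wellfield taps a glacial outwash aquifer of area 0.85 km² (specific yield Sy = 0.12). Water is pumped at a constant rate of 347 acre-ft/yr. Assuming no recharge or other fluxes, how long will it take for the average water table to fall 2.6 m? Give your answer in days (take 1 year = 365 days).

A = 0.85 km² = 8.5 × 10^5 m²
ΔV = Sy × A × Δh = 0.12 × 8.5 × 10^5 × 2.6 = 2.652 × 10^5 m³
Q = 347 acre-ft/yr = 1173 m³/d
t = ΔV / Q = 2.652 × 10^5 m³ / 1173 m³/d = 226.2 d

t ≈ 226 days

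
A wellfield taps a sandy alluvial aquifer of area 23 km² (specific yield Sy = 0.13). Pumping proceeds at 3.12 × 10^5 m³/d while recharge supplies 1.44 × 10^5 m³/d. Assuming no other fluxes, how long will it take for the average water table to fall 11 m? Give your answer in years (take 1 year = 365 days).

A = 23 km² = 2.3 × 10^7 m²
ΔV = Sy × A × Δh = 0.13 × 2.3 × 10^7 × 11 = 3.289 × 10^7 m³
Net withdrawal = 3.12 × 10^5 − 1.44 × 10^5 = 1.68 × 10^5 m³/d
t = ΔV / Q = 3.289 × 10^7 m³ / 1.68 × 10^5 m³/d = 195.8 d
t = 195.8 d ≈ 0.5364 years

t ≈ 0.536 years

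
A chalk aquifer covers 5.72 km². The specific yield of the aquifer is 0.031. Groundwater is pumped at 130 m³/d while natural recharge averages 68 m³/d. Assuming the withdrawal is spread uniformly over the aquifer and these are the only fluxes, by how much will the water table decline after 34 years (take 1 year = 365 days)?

A = 5.72 km² = 5.72 × 10^6 m²
Net abstraction = 130 − 68 = 62 m³/d
t = 34 years = 12410 d
ΔV = Q × t = 62 m³/d × 12410 d = 7.694 × 10^5 m³
Δh = ΔV / (Sy × A) = 7.694 × 10^5 / (0.031 × 5.72 × 10^6) = 4.339 m

Δh ≈ 4.34 m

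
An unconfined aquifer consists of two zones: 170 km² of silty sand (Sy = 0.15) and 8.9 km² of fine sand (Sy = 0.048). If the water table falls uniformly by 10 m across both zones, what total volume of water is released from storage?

A₁ = 170 km² = 1.7 × 10^8 m²; A₂ = 8.9 km² = 8.9 × 10^6 m²
ΔV₁ = 0.15 × 1.7 × 10^8 × 10 = 2.55 × 10^8 m³
ΔV₂ = 0.048 × 8.9 × 10^6 × 10 = 4.272 × 10^6 m³
ΔV = ΔV₁ + ΔV₂ = 2.593 × 10^8 m³

ΔV ≈ 2.59 × 10^8 m³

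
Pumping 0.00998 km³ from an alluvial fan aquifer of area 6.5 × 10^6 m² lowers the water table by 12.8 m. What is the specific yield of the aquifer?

Sy ≈ 0.12

ΔV = 0.00998 km³ = 9.98 × 10^6 m³
Sy = ΔV / (A × Δh) = 9.98 × 10^6 m³ / (6.5 × 10^6 m² × 12.8 m) = 0.12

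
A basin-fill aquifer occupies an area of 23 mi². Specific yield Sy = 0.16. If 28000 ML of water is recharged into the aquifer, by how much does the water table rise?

Δh ≈ 2.94 m

A = 23 mi² = 5.957 × 10^7 m²
ΔV = 28000 ML = 2.8 × 10^7 m³
Δh = ΔV / (Sy × A) = 2.8 × 10^7 m³ / (0.16 × 5.957 × 10^7 m²) = 2.938 m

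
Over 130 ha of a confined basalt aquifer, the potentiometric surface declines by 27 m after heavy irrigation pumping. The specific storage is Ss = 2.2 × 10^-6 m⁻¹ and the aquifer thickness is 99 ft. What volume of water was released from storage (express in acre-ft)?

ΔV ≈ 1.89 acre-ft

b = 99 ft = 30.18 m
S = Ss × b = 2.2 × 10^-6 m⁻¹ × 30.18 m = 6.639 × 10^-5
A = 130 ha = 1.3 × 10^6 m²
ΔV = S × A × Δh = 6.639 × 10^-5 × 1.3 × 10^6 m² × 27 m = 2330 m³
ΔV = 2330 m³ = 1.889 acre-ft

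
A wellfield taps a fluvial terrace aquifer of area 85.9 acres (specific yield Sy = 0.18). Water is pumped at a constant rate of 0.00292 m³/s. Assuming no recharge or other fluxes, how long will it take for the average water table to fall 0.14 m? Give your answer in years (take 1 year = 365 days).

t ≈ 0.0951 years

A = 85.9 acres = 3.476 × 10^5 m²
ΔV = Sy × A × Δh = 0.18 × 3.476 × 10^5 × 0.14 = 8760 m³
Q = 0.00292 m³/s = 252.3 m³/d
t = ΔV / Q = 8760 m³ / 252.3 m³/d = 34.72 d
t = 34.72 d ≈ 0.09513 years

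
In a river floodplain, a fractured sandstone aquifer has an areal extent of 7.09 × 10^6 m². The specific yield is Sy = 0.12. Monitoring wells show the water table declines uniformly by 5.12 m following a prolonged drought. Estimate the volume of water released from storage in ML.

ΔV = Sy × A × Δh = 0.12 × 7.09 × 10^6 m² × 5.12 m = 4.356 × 10^6 m³
ΔV = 4.356 × 10^6 m³ = 4356 ML

ΔV ≈ 4360 ML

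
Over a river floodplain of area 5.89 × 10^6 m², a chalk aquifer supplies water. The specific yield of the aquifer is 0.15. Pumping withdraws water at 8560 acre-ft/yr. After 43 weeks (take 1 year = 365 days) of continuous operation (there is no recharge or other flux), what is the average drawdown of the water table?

Q = 8560 acre-ft/yr = 28930 m³/d
t = 43 weeks = 301 d
ΔV = Q × t = 28930 m³/d × 301 d = 8.707 × 10^6 m³
Δh = ΔV / (Sy × A) = 8.707 × 10^6 / (0.15 × 5.89 × 10^6) = 9.855 m

Δh ≈ 9.86 m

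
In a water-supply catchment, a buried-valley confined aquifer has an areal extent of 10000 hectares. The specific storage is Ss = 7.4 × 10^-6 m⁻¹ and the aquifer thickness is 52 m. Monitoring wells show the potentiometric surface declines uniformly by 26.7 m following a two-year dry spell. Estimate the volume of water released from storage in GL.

S = Ss × b = 7.4 × 10^-6 m⁻¹ × 52 m = 3.848 × 10^-4
A = 10000 hectares = 1 × 10^8 m²
ΔV = S × A × Δh = 3.848 × 10^-4 × 1 × 10^8 m² × 26.7 m = 1.027 × 10^6 m³
ΔV = 1.027 × 10^6 m³ = 1.027 GL

ΔV ≈ 1.03 GL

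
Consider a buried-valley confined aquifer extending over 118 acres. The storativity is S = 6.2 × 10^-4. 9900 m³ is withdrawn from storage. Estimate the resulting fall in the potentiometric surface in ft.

Δh ≈ 110 ft

A = 118 acres = 4.775 × 10^5 m²
Δh = ΔV / (S × A) = 9900 m³ / (6.2 × 10^-4 × 4.775 × 10^5 m²) = 33.44 m
Δh = 33.44 m = 109.7 ft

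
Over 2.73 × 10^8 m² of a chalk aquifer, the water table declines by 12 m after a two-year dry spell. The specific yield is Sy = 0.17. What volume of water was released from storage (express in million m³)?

ΔV = Sy × A × Δh = 0.17 × 2.73 × 10^8 m² × 12 m = 5.569 × 10^8 m³
ΔV = 5.569 × 10^8 m³ = 556.9 million m³

ΔV ≈ 557 million m³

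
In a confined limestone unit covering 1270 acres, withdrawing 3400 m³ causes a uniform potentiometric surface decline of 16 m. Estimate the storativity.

A = 1270 acres = 5.14 × 10^6 m²
S = ΔV / (A × Δh) = 3400 m³ / (5.14 × 10^6 m² × 16 m) = 4.135 × 10^-5

S ≈ 4.1 × 10^-5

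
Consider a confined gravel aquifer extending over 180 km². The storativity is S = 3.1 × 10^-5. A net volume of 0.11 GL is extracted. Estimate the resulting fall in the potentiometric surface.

Δh ≈ 19.7 m

A = 180 km² = 1.8 × 10^8 m²
ΔV = 0.11 GL = 1.1 × 10^5 m³
Δh = ΔV / (S × A) = 1.1 × 10^5 m³ / (3.1 × 10^-5 × 1.8 × 10^8 m²) = 19.71 m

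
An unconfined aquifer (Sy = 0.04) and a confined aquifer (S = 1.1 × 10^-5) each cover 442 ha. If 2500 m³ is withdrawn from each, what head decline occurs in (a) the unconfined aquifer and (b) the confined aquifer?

A = 442 ha = 4.42 × 10^6 m²
Unconfined: Δh_u = ΔV/(Sy·A) = 2500/(0.04 × 4.42 × 10^6) = 0.01414 m
Confined: Δh_c = ΔV/(S·A) = 2500/(1.1 × 10^-5 × 4.42 × 10^6) = 51.42 m

Δh_u ≈ 0.0141 m; Δh_c ≈ 51.4 m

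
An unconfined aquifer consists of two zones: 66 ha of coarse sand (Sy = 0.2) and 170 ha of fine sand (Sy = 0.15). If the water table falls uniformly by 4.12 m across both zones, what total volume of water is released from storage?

A₁ = 66 ha = 6.6 × 10^5 m²; A₂ = 170 ha = 1.7 × 10^6 m²
ΔV₁ = 0.2 × 6.6 × 10^5 × 4.12 = 5.438 × 10^5 m³
ΔV₂ = 0.15 × 1.7 × 10^6 × 4.12 = 1.051 × 10^6 m³
ΔV = ΔV₁ + ΔV₂ = 1.594 × 10^6 m³

ΔV ≈ 1.59 × 10^6 m³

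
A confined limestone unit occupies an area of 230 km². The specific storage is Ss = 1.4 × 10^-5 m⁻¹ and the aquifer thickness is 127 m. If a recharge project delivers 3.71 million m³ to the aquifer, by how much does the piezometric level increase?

Δh ≈ 9.07 m

S = Ss × b = 1.4 × 10^-5 m⁻¹ × 127 m = 1.778 × 10^-3
A = 230 km² = 2.3 × 10^8 m²
ΔV = 3.71 million m³ = 3.71 × 10^6 m³
Δh = ΔV / (S × A) = 3.71 × 10^6 m³ / (0.001778 × 2.3 × 10^8 m²) = 9.072 m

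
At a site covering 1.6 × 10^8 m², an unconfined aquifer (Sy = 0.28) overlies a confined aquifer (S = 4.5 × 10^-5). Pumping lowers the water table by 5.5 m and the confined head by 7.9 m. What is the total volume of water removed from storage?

ΔV ≈ 2.46 × 10^8 m³

Unconfined: ΔV_u = Sy × A × Δh_u = 0.28 × 1.6 × 10^8 × 5.5 = 2.464 × 10^8 m³
Confined: ΔV_c = S × A × Δh_c = 4.5 × 10^-5 × 1.6 × 10^8 × 7.9 = 56880 m³
Total ΔV = 2.464 × 10^8 + 56880 = 2.465 × 10^8 m³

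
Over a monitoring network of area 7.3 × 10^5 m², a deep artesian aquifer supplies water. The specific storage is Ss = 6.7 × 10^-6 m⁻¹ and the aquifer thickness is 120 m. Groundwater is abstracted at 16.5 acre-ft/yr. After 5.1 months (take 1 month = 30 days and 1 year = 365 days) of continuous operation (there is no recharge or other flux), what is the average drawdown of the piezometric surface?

Δh ≈ 14.5 m

S = Ss × b = 6.7 × 10^-6 m⁻¹ × 120 m = 8.04 × 10^-4
Q = 16.5 acre-ft/yr = 55.76 m³/d
t = 5.1 months = 153 d
ΔV = Q × t = 55.76 m³/d × 153 d = 8531 m³
Δh = ΔV / (S × A) = 8531 / (8.04 × 10^-4 × 7.3 × 10^5) = 14.54 m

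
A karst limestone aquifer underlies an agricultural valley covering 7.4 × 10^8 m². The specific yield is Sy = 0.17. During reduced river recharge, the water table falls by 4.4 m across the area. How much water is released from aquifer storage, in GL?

ΔV ≈ 554 GL

ΔV = Sy × A × Δh = 0.17 × 7.4 × 10^8 m² × 4.4 m = 5.535 × 10^8 m³
ΔV = 5.535 × 10^8 m³ = 553.5 GL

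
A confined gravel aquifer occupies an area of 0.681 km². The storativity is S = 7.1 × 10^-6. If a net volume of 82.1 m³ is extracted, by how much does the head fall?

A = 0.681 km² = 6.81 × 10^5 m²
Δh = ΔV / (S × A) = 82.1 m³ / (7.1 × 10^-6 × 6.81 × 10^5 m²) = 16.98 m

Δh ≈ 17 m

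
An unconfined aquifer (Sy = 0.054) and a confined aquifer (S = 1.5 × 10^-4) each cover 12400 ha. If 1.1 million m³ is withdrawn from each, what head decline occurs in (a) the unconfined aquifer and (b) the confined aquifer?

A = 12400 ha = 1.24 × 10^8 m²
ΔV = 1.1 million m³ = 1.1 × 10^6 m³
Unconfined: Δh_u = ΔV/(Sy·A) = 1.1 × 10^6/(0.054 × 1.24 × 10^8) = 0.1643 m
Confined: Δh_c = ΔV/(S·A) = 1.1 × 10^6/(1.5 × 10^-4 × 1.24 × 10^8) = 59.14 m

Δh_u ≈ 0.164 m; Δh_c ≈ 59.1 m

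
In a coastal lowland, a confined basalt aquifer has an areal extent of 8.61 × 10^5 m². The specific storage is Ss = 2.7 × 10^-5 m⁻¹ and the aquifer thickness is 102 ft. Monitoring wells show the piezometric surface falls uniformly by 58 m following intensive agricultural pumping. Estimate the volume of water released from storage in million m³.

ΔV ≈ 0.0419 million m³

b = 102 ft = 31.09 m
S = Ss × b = 2.7 × 10^-5 m⁻¹ × 31.09 m = 8.394 × 10^-4
ΔV = S × A × Δh = 8.394 × 10^-4 × 8.61 × 10^5 m² × 58 m = 41920 m³
ΔV = 41920 m³ = 0.04192 million m³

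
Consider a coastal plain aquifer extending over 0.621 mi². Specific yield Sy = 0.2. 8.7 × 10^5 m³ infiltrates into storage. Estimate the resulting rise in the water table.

Δh ≈ 2.7 m

A = 0.621 mi² = 1.608 × 10^6 m²
Δh = ΔV / (Sy × A) = 8.7 × 10^5 m³ / (0.2 × 1.608 × 10^6 m²) = 2.705 m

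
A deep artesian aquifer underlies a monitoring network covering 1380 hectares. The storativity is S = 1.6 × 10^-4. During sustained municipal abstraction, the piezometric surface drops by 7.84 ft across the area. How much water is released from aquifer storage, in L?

ΔV ≈ 5.28 × 10^6 L

A = 1380 hectares = 1.38 × 10^7 m²
Δh = 7.84 ft = 2.39 m
ΔV = S × A × Δh = 1.6 × 10^-4 × 1.38 × 10^7 m² × 2.39 m = 5276 m³
ΔV = 5276 m³ = 5.276 × 10^6 L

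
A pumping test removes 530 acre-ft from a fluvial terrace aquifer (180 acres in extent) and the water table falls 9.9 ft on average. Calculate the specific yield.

Sy ≈ 0.3

A = 180 acres = 7.284 × 10^5 m²
Δh = 9.9 ft = 3.018 m
ΔV = 530 acre-ft = 6.537 × 10^5 m³
Sy = ΔV / (A × Δh) = 6.537 × 10^5 m³ / (7.284 × 10^5 m² × 3.018 m) = 0.2974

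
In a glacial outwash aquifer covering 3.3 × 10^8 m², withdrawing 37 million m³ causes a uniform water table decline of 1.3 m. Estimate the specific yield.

ΔV = 37 million m³ = 3.7 × 10^7 m³
Sy = ΔV / (A × Δh) = 3.7 × 10^7 m³ / (3.3 × 10^8 m² × 1.3 m) = 0.08625

Sy ≈ 0.086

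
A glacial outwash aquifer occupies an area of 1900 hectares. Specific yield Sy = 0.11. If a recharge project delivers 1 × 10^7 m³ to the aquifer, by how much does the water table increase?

Δh ≈ 4.78 m

A = 1900 hectares = 1.9 × 10^7 m²
Δh = ΔV / (Sy × A) = 1 × 10^7 m³ / (0.11 × 1.9 × 10^7 m²) = 4.785 m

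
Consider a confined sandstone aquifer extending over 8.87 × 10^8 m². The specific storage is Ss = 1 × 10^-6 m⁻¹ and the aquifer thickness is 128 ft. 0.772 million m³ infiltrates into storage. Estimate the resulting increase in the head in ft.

b = 128 ft = 39.01 m
S = Ss × b = 1 × 10^-6 m⁻¹ × 39.01 m = 3.901 × 10^-5
ΔV = 0.772 million m³ = 7.72 × 10^5 m³
Δh = ΔV / (S × A) = 7.72 × 10^5 m³ / (3.901 × 10^-5 × 8.87 × 10^8 m²) = 22.31 m
Δh = 22.31 m = 73.19 ft

Δh ≈ 73.2 ft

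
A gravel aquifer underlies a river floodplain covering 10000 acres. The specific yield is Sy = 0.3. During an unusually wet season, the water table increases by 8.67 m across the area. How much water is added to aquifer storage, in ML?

ΔV ≈ 1.05 × 10^5 ML

A = 10000 acres = 4.047 × 10^7 m²
ΔV = Sy × A × Δh = 0.3 × 4.047 × 10^7 m² × 8.67 m = 1.053 × 10^8 m³
ΔV = 1.053 × 10^8 m³ = 1.053 × 10^5 ML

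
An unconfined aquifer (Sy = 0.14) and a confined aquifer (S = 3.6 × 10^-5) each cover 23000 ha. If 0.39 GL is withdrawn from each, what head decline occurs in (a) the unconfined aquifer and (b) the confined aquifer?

Δh_u ≈ 0.0121 m; Δh_c ≈ 47.1 m

A = 23000 ha = 2.3 × 10^8 m²
ΔV = 0.39 GL = 3.9 × 10^5 m³
Unconfined: Δh_u = ΔV/(Sy·A) = 3.9 × 10^5/(0.14 × 2.3 × 10^8) = 0.01211 m
Confined: Δh_c = ΔV/(S·A) = 3.9 × 10^5/(3.6 × 10^-5 × 2.3 × 10^8) = 47.1 m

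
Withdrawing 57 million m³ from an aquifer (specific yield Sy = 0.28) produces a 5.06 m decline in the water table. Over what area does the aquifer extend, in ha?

ΔV = 57 million m³ = 5.7 × 10^7 m³
A = ΔV / (Sy × Δh) = 5.7 × 10^7 / (0.28 × 5.06) = 4.023 × 10^7 m²
A = 4.023 × 10^7 m² = 4023 ha

A ≈ 4020 ha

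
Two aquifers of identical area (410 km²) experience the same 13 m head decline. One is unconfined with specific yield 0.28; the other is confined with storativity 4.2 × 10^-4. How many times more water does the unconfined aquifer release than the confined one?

A = 410 km² = 4.1 × 10^8 m²
Unconfined: ΔV_u = Sy × A × Δh = 0.28 × 4.1 × 10^8 × 13 = 1.492 × 10^9 m³
Confined: ΔV_c = S × A × Δh = 4.2 × 10^-4 × 4.1 × 10^8 × 13 = 2.239 × 10^6 m³
Ratio = ΔV_u / ΔV_c = Sy / S = 0.28 / 4.2 × 10^-4 = 666.7

ΔV_u / ΔV_c ≈ 667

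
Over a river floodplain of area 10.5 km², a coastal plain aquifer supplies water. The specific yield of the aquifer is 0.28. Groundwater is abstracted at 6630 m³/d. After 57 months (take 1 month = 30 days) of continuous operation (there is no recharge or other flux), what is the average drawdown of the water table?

Δh ≈ 3.86 m

A = 10.5 km² = 1.05 × 10^7 m²
t = 57 months = 1710 d
ΔV = Q × t = 6630 m³/d × 1710 d = 1.134 × 10^7 m³
Δh = ΔV / (Sy × A) = 1.134 × 10^7 / (0.28 × 1.05 × 10^7) = 3.856 m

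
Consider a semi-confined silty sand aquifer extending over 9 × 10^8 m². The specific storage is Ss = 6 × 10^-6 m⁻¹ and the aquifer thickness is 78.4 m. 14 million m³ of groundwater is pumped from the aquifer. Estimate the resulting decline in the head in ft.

Δh ≈ 108 ft

S = Ss × b = 6 × 10^-6 m⁻¹ × 78.4 m = 4.704 × 10^-4
ΔV = 14 million m³ = 1.4 × 10^7 m³
Δh = ΔV / (S × A) = 1.4 × 10^7 m³ / (4.704 × 10^-4 × 9 × 10^8 m²) = 33.07 m
Δh = 33.07 m = 108.5 ft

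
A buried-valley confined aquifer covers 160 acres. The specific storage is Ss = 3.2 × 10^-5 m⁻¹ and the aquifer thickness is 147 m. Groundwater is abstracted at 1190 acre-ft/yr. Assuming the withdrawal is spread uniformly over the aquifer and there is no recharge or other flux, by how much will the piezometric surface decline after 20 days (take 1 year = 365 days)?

S = Ss × b = 3.2 × 10^-5 m⁻¹ × 147 m = 4.704 × 10^-3
A = 160 acres = 6.475 × 10^5 m²
Q = 1190 acre-ft/yr = 4021 m³/d
ΔV = Q × t = 4021 m³/d × 20 d = 80430 m³
Δh = ΔV / (S × A) = 80430 / (0.004704 × 6.475 × 10^5) = 26.41 m

Δh ≈ 26.4 m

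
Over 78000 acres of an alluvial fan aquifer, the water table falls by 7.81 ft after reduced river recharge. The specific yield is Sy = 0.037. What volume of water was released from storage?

ΔV ≈ 2.78 × 10^7 m³

A = 78000 acres = 3.157 × 10^8 m²
Δh = 7.81 ft = 2.38 m
ΔV = Sy × A × Δh = 0.037 × 3.157 × 10^8 m² × 2.38 m = 2.78 × 10^7 m³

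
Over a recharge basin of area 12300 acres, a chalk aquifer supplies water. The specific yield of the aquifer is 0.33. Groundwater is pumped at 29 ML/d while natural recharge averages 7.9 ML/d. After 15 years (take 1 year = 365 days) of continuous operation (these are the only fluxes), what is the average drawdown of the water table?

Δh ≈ 7.03 m

A = 12300 acres = 4.978 × 10^7 m²
Net abstraction = 29 − 7.9 = 21.1 ML/d
Q_net = 21.1 ML/d = 21100 m³/d
t = 15 years = 5475 d
ΔV = Q × t = 21100 m³/d × 5475 d = 1.155 × 10^8 m³
Δh = ΔV / (Sy × A) = 1.155 × 10^8 / (0.33 × 4.978 × 10^7) = 7.033 m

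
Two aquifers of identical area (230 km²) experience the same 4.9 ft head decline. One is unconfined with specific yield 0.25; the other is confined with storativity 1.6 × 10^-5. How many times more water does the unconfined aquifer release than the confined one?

A = 230 km² = 2.3 × 10^8 m²
Δh = 4.9 ft = 1.494 m
Unconfined: ΔV_u = Sy × A × Δh = 0.25 × 2.3 × 10^8 × 1.494 = 8.588 × 10^7 m³
Confined: ΔV_c = S × A × Δh = 1.6 × 10^-5 × 2.3 × 10^8 × 1.494 = 5496 m³
Ratio = ΔV_u / ΔV_c = Sy / S = 0.25 / 1.6 × 10^-5 = 15630

ΔV_u / ΔV_c ≈ 15600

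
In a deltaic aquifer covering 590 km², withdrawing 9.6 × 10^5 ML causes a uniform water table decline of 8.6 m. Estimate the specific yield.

Sy ≈ 0.19

A = 590 km² = 5.9 × 10^8 m²
ΔV = 9.6 × 10^5 ML = 9.6 × 10^8 m³
Sy = ΔV / (A × Δh) = 9.6 × 10^8 m³ / (5.9 × 10^8 m² × 8.6 m) = 0.1892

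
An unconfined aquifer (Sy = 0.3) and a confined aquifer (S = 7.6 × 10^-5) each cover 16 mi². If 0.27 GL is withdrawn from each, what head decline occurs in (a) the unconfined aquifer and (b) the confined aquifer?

Δh_u ≈ 0.0217 m; Δh_c ≈ 85.7 m

A = 16 mi² = 4.144 × 10^7 m²
ΔV = 0.27 GL = 2.7 × 10^5 m³
Unconfined: Δh_u = ΔV/(Sy·A) = 2.7 × 10^5/(0.3 × 4.144 × 10^7) = 0.02172 m
Confined: Δh_c = ΔV/(S·A) = 2.7 × 10^5/(7.6 × 10^-5 × 4.144 × 10^7) = 85.73 m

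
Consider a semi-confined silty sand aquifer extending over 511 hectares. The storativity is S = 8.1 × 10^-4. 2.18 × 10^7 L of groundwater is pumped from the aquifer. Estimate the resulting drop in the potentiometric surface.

A = 511 hectares = 5.11 × 10^6 m²
ΔV = 2.18 × 10^7 L = 21800 m³
Δh = ΔV / (S × A) = 21800 m³ / (8.1 × 10^-4 × 5.11 × 10^6 m²) = 5.267 m

Δh ≈ 5.27 m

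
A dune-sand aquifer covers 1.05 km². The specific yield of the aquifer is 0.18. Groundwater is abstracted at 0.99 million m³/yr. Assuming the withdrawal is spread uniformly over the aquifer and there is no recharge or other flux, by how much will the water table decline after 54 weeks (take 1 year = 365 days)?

Δh ≈ 5.42 m

A = 1.05 km² = 1.05 × 10^6 m²
Q = 0.99 million m³/yr = 2712 m³/d
t = 54 weeks = 378 d
ΔV = Q × t = 2712 m³/d × 378 d = 1.025 × 10^6 m³
Δh = ΔV / (Sy × A) = 1.025 × 10^6 / (0.18 × 1.05 × 10^6) = 5.425 m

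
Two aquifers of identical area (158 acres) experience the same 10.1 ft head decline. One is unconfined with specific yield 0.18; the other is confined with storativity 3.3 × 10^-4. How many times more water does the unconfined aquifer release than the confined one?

A = 158 acres = 6.394 × 10^5 m²
Δh = 10.1 ft = 3.078 m
Unconfined: ΔV_u = Sy × A × Δh = 0.18 × 6.394 × 10^5 × 3.078 = 3.543 × 10^5 m³
Confined: ΔV_c = S × A × Δh = 3.3 × 10^-4 × 6.394 × 10^5 × 3.078 = 649.6 m³
Ratio = ΔV_u / ΔV_c = Sy / S = 0.18 / 3.3 × 10^-4 = 545.5

ΔV_u / ΔV_c ≈ 545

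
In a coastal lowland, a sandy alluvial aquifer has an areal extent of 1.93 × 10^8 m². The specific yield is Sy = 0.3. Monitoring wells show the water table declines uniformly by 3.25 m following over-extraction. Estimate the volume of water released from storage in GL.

ΔV ≈ 188 GL

ΔV = Sy × A × Δh = 0.3 × 1.93 × 10^8 m² × 3.25 m = 1.882 × 10^8 m³
ΔV = 1.882 × 10^8 m³ = 188.2 GL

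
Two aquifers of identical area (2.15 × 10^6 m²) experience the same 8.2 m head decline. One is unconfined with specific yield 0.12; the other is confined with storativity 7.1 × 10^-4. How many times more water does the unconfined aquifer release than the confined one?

ΔV_u / ΔV_c ≈ 169

Unconfined: ΔV_u = Sy × A × Δh = 0.12 × 2.15 × 10^6 × 8.2 = 2.116 × 10^6 m³
Confined: ΔV_c = S × A × Δh = 7.1 × 10^-4 × 2.15 × 10^6 × 8.2 = 12520 m³
Ratio = ΔV_u / ΔV_c = Sy / S = 0.12 / 7.1 × 10^-4 = 169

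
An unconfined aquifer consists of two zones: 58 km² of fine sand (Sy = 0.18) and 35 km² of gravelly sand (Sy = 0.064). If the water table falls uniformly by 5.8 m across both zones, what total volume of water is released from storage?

ΔV ≈ 7.35 × 10^7 m³

A₁ = 58 km² = 5.8 × 10^7 m²; A₂ = 35 km² = 3.5 × 10^7 m²
ΔV₁ = 0.18 × 5.8 × 10^7 × 5.8 = 6.055 × 10^7 m³
ΔV₂ = 0.064 × 3.5 × 10^7 × 5.8 = 1.299 × 10^7 m³
ΔV = ΔV₁ + ΔV₂ = 7.354 × 10^7 m³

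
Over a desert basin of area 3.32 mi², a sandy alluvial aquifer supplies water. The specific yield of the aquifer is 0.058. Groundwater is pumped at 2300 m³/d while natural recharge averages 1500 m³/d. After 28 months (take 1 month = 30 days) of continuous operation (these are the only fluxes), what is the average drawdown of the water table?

A = 3.32 mi² = 8.599 × 10^6 m²
Net abstraction = 2300 − 1500 = 800 m³/d
t = 28 months = 840 d
ΔV = Q × t = 800 m³/d × 840 d = 6.72 × 10^5 m³
Δh = ΔV / (Sy × A) = 6.72 × 10^5 / (0.058 × 8.599 × 10^6) = 1.347 m

Δh ≈ 1.35 m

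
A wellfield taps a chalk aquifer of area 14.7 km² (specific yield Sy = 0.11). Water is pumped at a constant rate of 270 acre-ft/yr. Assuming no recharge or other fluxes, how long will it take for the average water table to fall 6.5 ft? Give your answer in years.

t ≈ 9.62 years

A = 14.7 km² = 1.47 × 10^7 m²
Δh = 6.5 ft = 1.981 m
ΔV = Sy × A × Δh = 0.11 × 1.47 × 10^7 × 1.981 = 3.204 × 10^6 m³
Q = 270 acre-ft/yr = 912.4 m³/d
t = ΔV / Q = 3.204 × 10^6 m³ / 912.4 m³/d = 3511 d
t = 3511 d ≈ 9.619 years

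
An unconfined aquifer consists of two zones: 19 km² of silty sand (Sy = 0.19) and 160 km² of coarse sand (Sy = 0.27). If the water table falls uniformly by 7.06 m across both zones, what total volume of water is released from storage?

ΔV ≈ 3.3 × 10^8 m³

A₁ = 19 km² = 1.9 × 10^7 m²; A₂ = 160 km² = 1.6 × 10^8 m²
ΔV₁ = 0.19 × 1.9 × 10^7 × 7.06 = 2.549 × 10^7 m³
ΔV₂ = 0.27 × 1.6 × 10^8 × 7.06 = 3.05 × 10^8 m³
ΔV = ΔV₁ + ΔV₂ = 3.305 × 10^8 m³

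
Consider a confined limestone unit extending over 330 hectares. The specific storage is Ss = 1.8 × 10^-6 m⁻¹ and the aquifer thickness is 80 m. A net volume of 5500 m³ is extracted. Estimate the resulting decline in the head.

Δh ≈ 11.6 m

S = Ss × b = 1.8 × 10^-6 m⁻¹ × 80 m = 1.44 × 10^-4
A = 330 hectares = 3.3 × 10^6 m²
Δh = ΔV / (S × A) = 5500 m³ / (1.44 × 10^-4 × 3.3 × 10^6 m²) = 11.57 m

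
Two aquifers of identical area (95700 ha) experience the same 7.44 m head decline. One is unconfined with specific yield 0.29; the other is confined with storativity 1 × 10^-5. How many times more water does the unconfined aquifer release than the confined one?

ΔV_u / ΔV_c ≈ 29000

A = 95700 ha = 9.57 × 10^8 m²
Unconfined: ΔV_u = Sy × A × Δh = 0.29 × 9.57 × 10^8 × 7.44 = 2.065 × 10^9 m³
Confined: ΔV_c = S × A × Δh = 1 × 10^-5 × 9.57 × 10^8 × 7.44 = 71200 m³
Ratio = ΔV_u / ΔV_c = Sy / S = 0.29 / 1 × 10^-5 = 29000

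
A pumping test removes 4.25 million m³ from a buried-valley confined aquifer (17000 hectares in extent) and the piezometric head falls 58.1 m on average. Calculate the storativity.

A = 17000 hectares = 1.7 × 10^8 m²
ΔV = 4.25 million m³ = 4.25 × 10^6 m³
S = ΔV / (A × Δh) = 4.25 × 10^6 m³ / (1.7 × 10^8 m² × 58.1 m) = 4.303 × 10^-4

S ≈ 4.3 × 10^-4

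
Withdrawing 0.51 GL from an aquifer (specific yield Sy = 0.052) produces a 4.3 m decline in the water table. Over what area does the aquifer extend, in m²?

ΔV = 0.51 GL = 5.1 × 10^5 m³
A = ΔV / (Sy × Δh) = 5.1 × 10^5 / (0.052 × 4.3) = 2.281 × 10^6 m²

A ≈ 2.28 × 10^6 m²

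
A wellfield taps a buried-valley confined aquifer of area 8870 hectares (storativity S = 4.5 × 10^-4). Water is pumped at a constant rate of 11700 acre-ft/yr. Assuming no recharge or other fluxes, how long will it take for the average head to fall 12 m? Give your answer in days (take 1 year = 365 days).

A = 8870 hectares = 8.87 × 10^7 m²
ΔV = S × A × Δh = 4.5 × 10^-4 × 8.87 × 10^7 × 12 = 4.79 × 10^5 m³
Q = 11700 acre-ft/yr = 39540 m³/d
t = ΔV / Q = 4.79 × 10^5 m³ / 39540 m³/d = 12.11 d

t ≈ 12.1 days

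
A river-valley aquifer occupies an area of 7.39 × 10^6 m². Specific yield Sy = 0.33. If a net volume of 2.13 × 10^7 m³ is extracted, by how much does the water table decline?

Δh = ΔV / (Sy × A) = 2.13 × 10^7 m³ / (0.33 × 7.39 × 10^6 m²) = 8.734 m

Δh ≈ 8.73 m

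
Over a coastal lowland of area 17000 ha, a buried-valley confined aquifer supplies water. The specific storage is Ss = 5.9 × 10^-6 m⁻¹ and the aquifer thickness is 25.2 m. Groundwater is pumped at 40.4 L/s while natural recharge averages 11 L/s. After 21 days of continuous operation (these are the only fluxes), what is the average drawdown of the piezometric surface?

S = Ss × b = 5.9 × 10^-6 m⁻¹ × 25.2 m = 1.487 × 10^-4
A = 17000 ha = 1.7 × 10^8 m²
Net abstraction = 40.4 − 11 = 29.4 L/s
Q_net = 29.4 L/s = 2540 m³/d
ΔV = Q × t = 2540 m³/d × 21 d = 53340 m³
Δh = ΔV / (S × A) = 53340 / (1.487 × 10^-4 × 1.7 × 10^8) = 2.11 m

Δh ≈ 2.11 m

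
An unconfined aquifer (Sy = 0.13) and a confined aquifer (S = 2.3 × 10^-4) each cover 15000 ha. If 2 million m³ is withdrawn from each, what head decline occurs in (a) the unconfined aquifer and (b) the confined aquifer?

Δh_u ≈ 0.103 m; Δh_c ≈ 58 m

A = 15000 ha = 1.5 × 10^8 m²
ΔV = 2 million m³ = 2 × 10^6 m³
Unconfined: Δh_u = ΔV/(Sy·A) = 2 × 10^6/(0.13 × 1.5 × 10^8) = 0.1026 m
Confined: Δh_c = ΔV/(S·A) = 2 × 10^6/(2.3 × 10^-4 × 1.5 × 10^8) = 57.97 m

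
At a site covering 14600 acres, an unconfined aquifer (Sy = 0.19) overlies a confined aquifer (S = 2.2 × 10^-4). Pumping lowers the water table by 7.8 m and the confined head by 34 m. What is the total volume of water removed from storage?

ΔV ≈ 8.8 × 10^7 m³

A = 14600 acres = 5.908 × 10^7 m²
Unconfined: ΔV_u = Sy × A × Δh_u = 0.19 × 5.908 × 10^7 × 7.8 = 8.756 × 10^7 m³
Confined: ΔV_c = S × A × Δh_c = 2.2 × 10^-4 × 5.908 × 10^7 × 34 = 4.419 × 10^5 m³
Total ΔV = 8.756 × 10^7 + 4.419 × 10^5 = 8.8 × 10^7 m³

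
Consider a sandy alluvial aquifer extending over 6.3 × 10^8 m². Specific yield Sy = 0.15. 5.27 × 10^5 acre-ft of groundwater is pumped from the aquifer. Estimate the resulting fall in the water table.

ΔV = 5.27 × 10^5 acre-ft = 6.5 × 10^8 m³
Δh = ΔV / (Sy × A) = 6.5 × 10^8 m³ / (0.15 × 6.3 × 10^8 m²) = 6.879 m

Δh ≈ 6.88 m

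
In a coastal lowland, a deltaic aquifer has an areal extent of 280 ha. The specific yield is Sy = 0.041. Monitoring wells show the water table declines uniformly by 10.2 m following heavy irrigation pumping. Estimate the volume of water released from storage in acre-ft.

ΔV ≈ 949 acre-ft

A = 280 ha = 2.8 × 10^6 m²
ΔV = Sy × A × Δh = 0.041 × 2.8 × 10^6 m² × 10.2 m = 1.171 × 10^6 m³
ΔV = 1.171 × 10^6 m³ = 949.3 acre-ft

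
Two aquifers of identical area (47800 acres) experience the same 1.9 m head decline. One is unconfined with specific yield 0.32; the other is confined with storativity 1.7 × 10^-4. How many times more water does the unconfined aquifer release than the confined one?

A = 47800 acres = 1.934 × 10^8 m²
Unconfined: ΔV_u = Sy × A × Δh = 0.32 × 1.934 × 10^8 × 1.9 = 1.176 × 10^8 m³
Confined: ΔV_c = S × A × Δh = 1.7 × 10^-4 × 1.934 × 10^8 × 1.9 = 62480 m³
Ratio = ΔV_u / ΔV_c = Sy / S = 0.32 / 1.7 × 10^-4 = 1882

ΔV_u / ΔV_c ≈ 1880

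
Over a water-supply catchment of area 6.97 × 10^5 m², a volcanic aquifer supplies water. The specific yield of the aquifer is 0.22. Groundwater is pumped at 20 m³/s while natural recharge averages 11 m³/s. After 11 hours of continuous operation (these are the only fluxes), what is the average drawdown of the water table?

Δh ≈ 2.32 m

Net abstraction = 20 − 11 = 9 m³/s
Q_net = 9 m³/s = 7.776 × 10^5 m³/d
t = 11 hours = 0.4583 d
ΔV = Q × t = 7.776 × 10^5 m³/d × 0.4583 d = 3.564 × 10^5 m³
Δh = ΔV / (Sy × A) = 3.564 × 10^5 / (0.22 × 6.97 × 10^5) = 2.324 m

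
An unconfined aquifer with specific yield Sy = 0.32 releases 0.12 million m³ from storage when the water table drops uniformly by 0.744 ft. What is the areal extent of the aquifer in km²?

A ≈ 1.65 km²

Δh = 0.744 ft = 0.2268 m
ΔV = 0.12 million m³ = 1.2 × 10^5 m³
A = ΔV / (Sy × Δh) = 1.2 × 10^5 / (0.32 × 0.2268) = 1.654 × 10^6 m²
A = 1.654 × 10^6 m² = 1.654 km²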